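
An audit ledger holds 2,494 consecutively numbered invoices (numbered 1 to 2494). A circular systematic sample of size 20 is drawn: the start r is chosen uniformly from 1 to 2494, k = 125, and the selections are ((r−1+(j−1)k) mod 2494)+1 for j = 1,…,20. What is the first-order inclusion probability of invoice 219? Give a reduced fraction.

For each position j, as r ranges over 1…2494 the j-th selection hits every invoice exactly once, so invoice 219 is selected for exactly 20 of the 2494 starts.
Inclusion probability = 20/2494 = 10/1247.

10/1247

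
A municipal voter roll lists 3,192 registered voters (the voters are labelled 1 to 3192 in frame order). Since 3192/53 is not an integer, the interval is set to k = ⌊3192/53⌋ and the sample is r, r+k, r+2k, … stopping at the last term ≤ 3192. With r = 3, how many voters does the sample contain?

54

k = ⌊3192/53⌋ = 60
Achieved size = ⌊(3192 − 3)/60⌋ + 1 = ⌊3189/60⌋ + 1 = 53 + 1 = 54
(last selection: 3 + 53×60 = 3183 ≤ 3192; next would be 3243 > 3192)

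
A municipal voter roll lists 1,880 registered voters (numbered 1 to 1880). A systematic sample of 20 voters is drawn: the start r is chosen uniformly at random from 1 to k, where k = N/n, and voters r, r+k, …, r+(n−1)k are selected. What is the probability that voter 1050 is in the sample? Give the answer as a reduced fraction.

1/94

k = 1880/20 = 94.
Voter 1050 is selected iff r ≡ 1050 (mod 94); exactly one such r in {1,…,94}.
Inclusion probability = 1/94.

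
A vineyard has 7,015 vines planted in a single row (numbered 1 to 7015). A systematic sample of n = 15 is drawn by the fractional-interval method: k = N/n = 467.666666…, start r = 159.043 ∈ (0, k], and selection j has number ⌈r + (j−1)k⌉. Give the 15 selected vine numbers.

160, 627, 1095, 1563, 2030, 2498, 2966, 3433, 3901, 4369, 4836, 5304, 5772, 6239, 6707

j=1: r + 0k = 159.043 → ⌈·⌉ = 160
j=2: r + 1k = 626.709666… → ⌈·⌉ = 627
j=3: r + 2k = 1094.376333… → ⌈·⌉ = 1095
j=4: r + 3k = 1562.043 → ⌈·⌉ = 1563
j=5: r + 4k = 2029.709666… → ⌈·⌉ = 2030
j=6: r + 5k = 2497.376333… → ⌈·⌉ = 2498
j=7: r + 6k = 2965.043 → ⌈·⌉ = 2966
j=8: r + 7k = 3432.709666… → ⌈·⌉ = 3433
j=9: r + 8k = 3900.376333… → ⌈·⌉ = 3901
j=10: r + 9k = 4368.043 → ⌈·⌉ = 4369
j=11: r + 10k = 4835.709666… → ⌈·⌉ = 4836
j=12: r + 11k = 5303.376333… → ⌈·⌉ = 5304
j=13: r + 12k = 5771.043 → ⌈·⌉ = 5772
j=14: r + 13k = 6238.709666… → ⌈·⌉ = 6239
j=15: r + 14k = 6706.376333… → ⌈·⌉ = 6707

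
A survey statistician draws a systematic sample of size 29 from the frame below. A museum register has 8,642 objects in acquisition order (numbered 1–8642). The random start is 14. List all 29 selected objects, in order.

k = N/n = 8642/29 = 298
object 1: 14
object 2: 14 + 298 = 312
object 3: 312 + 298 = 610
object 4: 610 + 298 = 908
object 5: 908 + 298 = 1206
object 6: 1206 + 298 = 1504
object 7: 1504 + 298 = 1802
object 8: 1802 + 298 = 2100
object 9: 2100 + 298 = 2398
object 10: 2398 + 298 = 2696
object 11: 2696 + 298 = 2994
object 12: 2994 + 298 = 3292
object 13: 3292 + 298 = 3590
object 14: 3590 + 298 = 3888
object 15: 3888 + 298 = 4186
object 16: 4186 + 298 = 4484
object 17: 4484 + 298 = 4782
object 18: 4782 + 298 = 5080
object 19: 5080 + 298 = 5378
object 20: 5378 + 298 = 5676
object 21: 5676 + 298 = 5974
object 22: 5974 + 298 = 6272
object 23: 6272 + 298 = 6570
object 24: 6570 + 298 = 6868
object 25: 6868 + 298 = 7166
object 26: 7166 + 298 = 7464
object 27: 7464 + 298 = 7762
object 28: 7762 + 298 = 8060
object 29: 8060 + 298 = 8358

14, 312, 610, 908, 1206, 1504, 1802, 2100, 2398, 2696, 2994, 3292, 3590, 3888, 4186, 4484, 4782, 5080, 5378, 5676, 5974, 6272, 6570, 6868, 7166, 7464, 7762, 8060, 8358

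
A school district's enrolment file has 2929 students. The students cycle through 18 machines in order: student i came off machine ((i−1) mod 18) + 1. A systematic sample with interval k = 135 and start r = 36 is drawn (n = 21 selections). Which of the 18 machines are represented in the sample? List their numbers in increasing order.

9, 18

Consecutive selections differ by k = 135, so their machine numbers differ by 135 mod 18 = 9.
gcd(135, 18) = 9, so the sample visits 18/9 = 2 distinct residues mod 18.
Start 36 is machine 18; the machines hit are 9, 18.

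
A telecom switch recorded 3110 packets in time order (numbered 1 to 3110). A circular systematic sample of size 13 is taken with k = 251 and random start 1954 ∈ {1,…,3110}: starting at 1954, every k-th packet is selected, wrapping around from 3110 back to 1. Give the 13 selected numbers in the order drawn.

Selection 1: 1954
Selection 2: 1954 + 251 = 2205
Selection 3: 2205 + 251 = 2456
Selection 4: 2456 + 251 = 2707
Selection 5: 2707 + 251 = 2958
Selection 6: 2958 + 251 = 3209 → 3209 − 3110 = 99
Selection 7: 99 + 251 = 350
Selection 8: 350 + 251 = 601
Selection 9: 601 + 251 = 852
Selection 10: 852 + 251 = 1103
Selection 11: 1103 + 251 = 1354
Selection 12: 1354 + 251 = 1605
Selection 13: 1605 + 251 = 1856

1954, 2205, 2456, 2707, 2958, 99, 350, 601, 852, 1103, 1354, 1605, 1856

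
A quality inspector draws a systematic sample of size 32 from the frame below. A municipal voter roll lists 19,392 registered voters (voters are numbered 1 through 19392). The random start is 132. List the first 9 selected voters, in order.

k = N/n = 19392/32 = 606
voter 1: 132
voter 2: 132 + 606 = 738
voter 3: 738 + 606 = 1344
voter 4: 1344 + 606 = 1950
voter 5: 1950 + 606 = 2556
voter 6: 2556 + 606 = 3162
voter 7: 3162 + 606 = 3768
voter 8: 3768 + 606 = 4374
voter 9: 4374 + 606 = 4980

132, 738, 1344, 1950, 2556, 3162, 3768, 4374, 4980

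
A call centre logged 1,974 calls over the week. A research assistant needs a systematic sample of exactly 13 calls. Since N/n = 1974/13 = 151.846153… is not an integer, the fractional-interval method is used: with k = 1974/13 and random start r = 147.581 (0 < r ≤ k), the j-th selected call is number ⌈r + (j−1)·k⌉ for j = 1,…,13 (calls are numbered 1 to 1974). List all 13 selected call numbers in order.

148, 300, 452, 604, 755, 907, 1059, 1211, 1363, 1515, 1667, 1818, 1970

j=1: r + 0k = 147.581 → ⌈·⌉ = 148
j=2: r + 1k = 299.427153… → ⌈·⌉ = 300
j=3: r + 2k = 451.273307… → ⌈·⌉ = 452
j=4: r + 3k = 603.119461… → ⌈·⌉ = 604
j=5: r + 4k = 754.965615… → ⌈·⌉ = 755
j=6: r + 5k = 906.811769… → ⌈·⌉ = 907
j=7: r + 6k = 1058.657923… → ⌈·⌉ = 1059
j=8: r + 7k = 1210.504076… → ⌈·⌉ = 1211
j=9: r + 8k = 1362.350230… → ⌈·⌉ = 1363
j=10: r + 9k = 1514.196384… → ⌈·⌉ = 1515
j=11: r + 10k = 1666.042538… → ⌈·⌉ = 1667
j=12: r + 11k = 1817.888692… → ⌈·⌉ = 1818
j=13: r + 12k = 1969.734846… → ⌈·⌉ = 1970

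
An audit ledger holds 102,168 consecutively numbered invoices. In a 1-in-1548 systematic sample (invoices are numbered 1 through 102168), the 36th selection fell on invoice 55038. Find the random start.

k = 1548
r = 55038 − (36−1)×1548 = 55038 − 54180 = 858

858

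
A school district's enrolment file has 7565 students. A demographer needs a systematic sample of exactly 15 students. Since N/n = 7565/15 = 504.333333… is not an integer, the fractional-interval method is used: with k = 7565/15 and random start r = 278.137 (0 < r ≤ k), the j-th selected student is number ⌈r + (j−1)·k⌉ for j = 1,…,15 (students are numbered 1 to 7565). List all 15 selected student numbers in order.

279, 783, 1287, 1792, 2296, 2800, 3305, 3809, 4313, 4818, 5322, 5826, 6331, 6835, 7339

j=1: r + 0k = 278.137 → ⌈·⌉ = 279
j=2: r + 1k = 782.470333… → ⌈·⌉ = 783
j=3: r + 2k = 1286.803666… → ⌈·⌉ = 1287
j=4: r + 3k = 1791.137 → ⌈·⌉ = 1792
j=5: r + 4k = 2295.470333… → ⌈·⌉ = 2296
j=6: r + 5k = 2799.803666… → ⌈·⌉ = 2800
j=7: r + 6k = 3304.137 → ⌈·⌉ = 3305
j=8: r + 7k = 3808.470333… → ⌈·⌉ = 3809
j=9: r + 8k = 4312.803666… → ⌈·⌉ = 4313
j=10: r + 9k = 4817.137 → ⌈·⌉ = 4818
j=11: r + 10k = 5321.470333… → ⌈·⌉ = 5322
j=12: r + 11k = 5825.803666… → ⌈·⌉ = 5826
j=13: r + 12k = 6330.137 → ⌈·⌉ = 6331
j=14: r + 13k = 6834.470333… → ⌈·⌉ = 6835
j=15: r + 14k = 7338.803666… → ⌈·⌉ = 7339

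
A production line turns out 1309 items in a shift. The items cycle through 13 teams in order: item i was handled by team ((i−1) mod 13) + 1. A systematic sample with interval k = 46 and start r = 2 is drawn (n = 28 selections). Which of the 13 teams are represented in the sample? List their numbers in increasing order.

1, 2, 3, 4, 5, 6, 7, 8, 9, 10, 11, 12, 13

Consecutive selections differ by k = 46, so their team numbers differ by 46 mod 13 = 7.
gcd(46, 13) = 1, so the sample visits 13/1 = 13 distinct residues mod 13.
Start 2 is team 2; the teams hit are 1, 2, 3, 4, 5, 6, 7, 8, 9, 10, 11, 12, 13.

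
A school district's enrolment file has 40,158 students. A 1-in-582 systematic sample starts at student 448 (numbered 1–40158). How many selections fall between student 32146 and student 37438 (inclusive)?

9

k = 582
First selection ≥ 32146: 448 + ⌈(32146−448)/582⌉·582 = 448 + 55×582 = 32458
Last selection ≤ 37438: 448 + ⌊(37438−448)/582⌋·582 = 448 + 63×582 = 37114
Count = 63 − 55 + 1 = 9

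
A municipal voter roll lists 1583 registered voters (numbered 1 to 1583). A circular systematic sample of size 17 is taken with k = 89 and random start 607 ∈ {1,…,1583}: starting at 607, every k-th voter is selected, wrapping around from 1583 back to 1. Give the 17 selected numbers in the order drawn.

Selection 1: 607
Selection 2: 607 + 89 = 696
Selection 3: 696 + 89 = 785
Selection 4: 785 + 89 = 874
Selection 5: 874 + 89 = 963
Selection 6: 963 + 89 = 1052
Selection 7: 1052 + 89 = 1141
Selection 8: 1141 + 89 = 1230
Selection 9: 1230 + 89 = 1319
Selection 10: 1319 + 89 = 1408
Selection 11: 1408 + 89 = 1497
Selection 12: 1497 + 89 = 1586 → 1586 − 1583 = 3
Selection 13: 3 + 89 = 92
Selection 14: 92 + 89 = 181
Selection 15: 181 + 89 = 270
Selection 16: 270 + 89 = 359
Selection 17: 359 + 89 = 448

607, 696, 785, 874, 963, 1052, 1141, 1230, 1319, 1408, 1497, 3, 92, 181, 270, 359, 448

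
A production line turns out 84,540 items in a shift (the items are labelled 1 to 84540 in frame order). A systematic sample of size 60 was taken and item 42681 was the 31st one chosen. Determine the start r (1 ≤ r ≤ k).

k = 84540/60 = 1409
r = 42681 − (31−1)×1409 = 42681 − 42270 = 411

411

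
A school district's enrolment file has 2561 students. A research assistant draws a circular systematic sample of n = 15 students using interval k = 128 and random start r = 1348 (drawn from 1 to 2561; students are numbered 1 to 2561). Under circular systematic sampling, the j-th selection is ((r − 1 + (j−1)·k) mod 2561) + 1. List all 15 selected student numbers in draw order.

1348, 1476, 1604, 1732, 1860, 1988, 2116, 2244, 2372, 2500, 67, 195, 323, 451, 579

Selection 1: 1348
Selection 2: 1348 + 128 = 1476
Selection 3: 1476 + 128 = 1604
Selection 4: 1604 + 128 = 1732
Selection 5: 1732 + 128 = 1860
Selection 6: 1860 + 128 = 1988
Selection 7: 1988 + 128 = 2116
Selection 8: 2116 + 128 = 2244
Selection 9: 2244 + 128 = 2372
Selection 10: 2372 + 128 = 2500
Selection 11: 2500 + 128 = 2628 → 2628 − 2561 = 67
Selection 12: 67 + 128 = 195
Selection 13: 195 + 128 = 323
Selection 14: 323 + 128 = 451
Selection 15: 451 + 128 = 579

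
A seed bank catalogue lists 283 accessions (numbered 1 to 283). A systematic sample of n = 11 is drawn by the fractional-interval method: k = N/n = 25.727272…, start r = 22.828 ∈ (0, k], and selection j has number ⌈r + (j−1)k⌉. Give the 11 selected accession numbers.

23, 49, 75, 101, 126, 152, 178, 203, 229, 255, 281

j=1: r + 0k = 22.828 → ⌈·⌉ = 23
j=2: r + 1k = 48.555272… → ⌈·⌉ = 49
j=3: r + 2k = 74.282545… → ⌈·⌉ = 75
j=4: r + 3k = 100.009818… → ⌈·⌉ = 101
j=5: r + 4k = 125.737090… → ⌈·⌉ = 126
j=6: r + 5k = 151.464363… → ⌈·⌉ = 152
j=7: r + 6k = 177.191636… → ⌈·⌉ = 178
j=8: r + 7k = 202.918909… → ⌈·⌉ = 203
j=9: r + 8k = 228.646181… → ⌈·⌉ = 229
j=10: r + 9k = 254.373454… → ⌈·⌉ = 255
j=11: r + 10k = 280.100727… → ⌈·⌉ = 281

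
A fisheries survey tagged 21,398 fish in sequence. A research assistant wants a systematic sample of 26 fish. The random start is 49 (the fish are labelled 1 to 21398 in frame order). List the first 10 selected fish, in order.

k = N/n = 21398/26 = 823
fish 1: 49
fish 2: 49 + 823 = 872
fish 3: 872 + 823 = 1695
fish 4: 1695 + 823 = 2518
fish 5: 2518 + 823 = 3341
fish 6: 3341 + 823 = 4164
fish 7: 4164 + 823 = 4987
fish 8: 4987 + 823 = 5810
fish 9: 5810 + 823 = 6633
fish 10: 6633 + 823 = 7456

49, 872, 1695, 2518, 3341, 4164, 4987, 5810, 6633, 7456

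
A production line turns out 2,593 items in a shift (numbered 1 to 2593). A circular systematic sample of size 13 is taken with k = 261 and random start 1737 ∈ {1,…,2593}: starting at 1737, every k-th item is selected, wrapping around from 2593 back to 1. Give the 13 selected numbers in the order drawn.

Selection 1: 1737
Selection 2: 1737 + 261 = 1998
Selection 3: 1998 + 261 = 2259
Selection 4: 2259 + 261 = 2520
Selection 5: 2520 + 261 = 2781 → 2781 − 2593 = 188
Selection 6: 188 + 261 = 449
Selection 7: 449 + 261 = 710
Selection 8: 710 + 261 = 971
Selection 9: 971 + 261 = 1232
Selection 10: 1232 + 261 = 1493
Selection 11: 1493 + 261 = 1754
Selection 12: 1754 + 261 = 2015
Selection 13: 2015 + 261 = 2276

1737, 1998, 2259, 2520, 188, 449, 710, 971, 1232, 1493, 1754, 2015, 2276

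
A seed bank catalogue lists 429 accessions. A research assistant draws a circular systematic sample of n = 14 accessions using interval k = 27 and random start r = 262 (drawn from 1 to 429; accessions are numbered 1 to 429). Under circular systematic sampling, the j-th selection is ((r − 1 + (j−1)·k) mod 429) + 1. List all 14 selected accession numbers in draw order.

Selection 1: 262
Selection 2: 262 + 27 = 289
Selection 3: 289 + 27 = 316
Selection 4: 316 + 27 = 343
Selection 5: 343 + 27 = 370
Selection 6: 370 + 27 = 397
Selection 7: 397 + 27 = 424
Selection 8: 424 + 27 = 451 → 451 − 429 = 22
Selection 9: 22 + 27 = 49
Selection 10: 49 + 27 = 76
Selection 11: 76 + 27 = 103
Selection 12: 103 + 27 = 130
Selection 13: 130 + 27 = 157
Selection 14: 157 + 27 = 184

262, 289, 316, 343, 370, 397, 424, 22, 49, 76, 103, 130, 157, 184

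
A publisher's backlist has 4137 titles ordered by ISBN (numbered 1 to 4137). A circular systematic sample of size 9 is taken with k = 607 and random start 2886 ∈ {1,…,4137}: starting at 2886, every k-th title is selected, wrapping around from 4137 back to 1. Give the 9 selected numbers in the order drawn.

Selection 1: 2886
Selection 2: 2886 + 607 = 3493
Selection 3: 3493 + 607 = 4100
Selection 4: 4100 + 607 = 4707 → 4707 − 4137 = 570
Selection 5: 570 + 607 = 1177
Selection 6: 1177 + 607 = 1784
Selection 7: 1784 + 607 = 2391
Selection 8: 2391 + 607 = 2998
Selection 9: 2998 + 607 = 3605

2886, 3493, 4100, 570, 1177, 1784, 2391, 2998, 3605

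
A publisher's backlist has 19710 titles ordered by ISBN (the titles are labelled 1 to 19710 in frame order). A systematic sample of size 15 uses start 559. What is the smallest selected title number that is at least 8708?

9757

k = 19710/15 = 1314
Steps past start: ⌈(8708 − 559)/1314⌉ = ⌈8149/1314⌉ = 7
Selected title: 559 + 7×1314 = 9757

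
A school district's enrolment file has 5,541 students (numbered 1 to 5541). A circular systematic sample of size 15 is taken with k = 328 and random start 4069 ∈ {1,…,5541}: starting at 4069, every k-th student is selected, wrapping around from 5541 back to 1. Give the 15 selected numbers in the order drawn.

4069, 4397, 4725, 5053, 5381, 168, 496, 824, 1152, 1480, 1808, 2136, 2464, 2792, 3120

Selection 1: 4069
Selection 2: 4069 + 328 = 4397
Selection 3: 4397 + 328 = 4725
Selection 4: 4725 + 328 = 5053
Selection 5: 5053 + 328 = 5381
Selection 6: 5381 + 328 = 5709 → 5709 − 5541 = 168
Selection 7: 168 + 328 = 496
Selection 8: 496 + 328 = 824
Selection 9: 824 + 328 = 1152
Selection 10: 1152 + 328 = 1480
Selection 11: 1480 + 328 = 1808
Selection 12: 1808 + 328 = 2136
Selection 13: 2136 + 328 = 2464
Selection 14: 2464 + 328 = 2792
Selection 15: 2792 + 328 = 3120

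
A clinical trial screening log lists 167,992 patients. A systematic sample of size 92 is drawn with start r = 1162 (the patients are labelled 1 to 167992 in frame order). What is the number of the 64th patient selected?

116200

k = 167992/92 = 1826
64th selection = r + (64−1)·k = 1162 + 63×1826 = 1162 + 115038 = 116200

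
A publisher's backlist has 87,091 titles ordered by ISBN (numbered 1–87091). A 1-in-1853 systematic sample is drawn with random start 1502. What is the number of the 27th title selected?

k = 1853
27th selection = r + (27−1)·k = 1502 + 26×1853 = 1502 + 48178 = 49680

49680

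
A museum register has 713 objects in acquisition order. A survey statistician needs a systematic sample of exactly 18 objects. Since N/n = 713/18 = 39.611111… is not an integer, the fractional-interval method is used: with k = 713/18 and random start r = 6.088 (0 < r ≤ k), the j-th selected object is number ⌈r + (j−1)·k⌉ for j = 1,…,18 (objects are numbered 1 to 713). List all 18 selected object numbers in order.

j=1: r + 0k = 6.088 → ⌈·⌉ = 7
j=2: r + 1k = 45.699111… → ⌈·⌉ = 46
j=3: r + 2k = 85.310222… → ⌈·⌉ = 86
j=4: r + 3k = 124.921333… → ⌈·⌉ = 125
j=5: r + 4k = 164.532444… → ⌈·⌉ = 165
j=6: r + 5k = 204.143555… → ⌈·⌉ = 205
j=7: r + 6k = 243.754666… → ⌈·⌉ = 244
j=8: r + 7k = 283.365777… → ⌈·⌉ = 284
j=9: r + 8k = 322.976888… → ⌈·⌉ = 323
j=10: r + 9k = 362.588 → ⌈·⌉ = 363
j=11: r + 10k = 402.199111… → ⌈·⌉ = 403
j=12: r + 11k = 441.810222… → ⌈·⌉ = 442
j=13: r + 12k = 481.421333… → ⌈·⌉ = 482
j=14: r + 13k = 521.032444… → ⌈·⌉ = 522
j=15: r + 14k = 560.643555… → ⌈·⌉ = 561
j=16: r + 15k = 600.254666… → ⌈·⌉ = 601
j=17: r + 16k = 639.865777… → ⌈·⌉ = 640
j=18: r + 17k = 679.476888… → ⌈·⌉ = 680

7, 46, 86, 125, 165, 205, 244, 284, 323, 363, 403, 442, 482, 522, 561, 601, 640, 680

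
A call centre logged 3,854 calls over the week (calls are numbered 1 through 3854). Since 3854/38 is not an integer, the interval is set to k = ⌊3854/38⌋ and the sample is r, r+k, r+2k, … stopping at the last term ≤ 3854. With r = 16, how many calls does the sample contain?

39

k = ⌊3854/38⌋ = 101
Achieved size = ⌊(3854 − 16)/101⌋ + 1 = ⌊3838/101⌋ + 1 = 38 + 1 = 39
(last selection: 16 + 38×101 = 3854 ≤ 3854; next would be 3955 > 3854)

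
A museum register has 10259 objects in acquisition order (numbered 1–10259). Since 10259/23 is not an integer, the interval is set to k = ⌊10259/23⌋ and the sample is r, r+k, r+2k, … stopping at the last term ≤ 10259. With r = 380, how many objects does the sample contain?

23

k = ⌊10259/23⌋ = 446
Achieved size = ⌊(10259 − 380)/446⌋ + 1 = ⌊9879/446⌋ + 1 = 22 + 1 = 23
(last selection: 380 + 22×446 = 10192 ≤ 10259; next would be 10638 > 10259)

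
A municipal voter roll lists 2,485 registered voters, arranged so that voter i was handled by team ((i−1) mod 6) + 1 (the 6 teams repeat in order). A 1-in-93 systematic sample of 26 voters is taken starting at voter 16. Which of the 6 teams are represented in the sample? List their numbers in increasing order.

1, 4

Consecutive selections differ by k = 93, so their team numbers differ by 93 mod 6 = 3.
gcd(93, 6) = 3, so the sample visits 6/3 = 2 distinct residues mod 6.
Start 16 is team 4; the teams hit are 1, 4.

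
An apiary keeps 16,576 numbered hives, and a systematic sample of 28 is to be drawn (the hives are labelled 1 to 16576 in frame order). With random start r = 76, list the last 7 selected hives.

12508, 13100, 13692, 14284, 14876, 15468, 16060

k = N/n = 16576/28 = 592
22nd selection = 76 + 21×592 = 12508
23rd: 12508 + 592 = 13100
24th: 13100 + 592 = 13692
25th: 13692 + 592 = 14284
26th: 14284 + 592 = 14876
27th: 14876 + 592 = 15468
28th: 15468 + 592 = 16060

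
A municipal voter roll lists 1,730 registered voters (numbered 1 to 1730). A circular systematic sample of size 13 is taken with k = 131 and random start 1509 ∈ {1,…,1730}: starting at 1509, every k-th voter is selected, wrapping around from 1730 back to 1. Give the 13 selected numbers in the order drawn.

1509, 1640, 41, 172, 303, 434, 565, 696, 827, 958, 1089, 1220, 1351

Selection 1: 1509
Selection 2: 1509 + 131 = 1640
Selection 3: 1640 + 131 = 1771 → 1771 − 1730 = 41
Selection 4: 41 + 131 = 172
Selection 5: 172 + 131 = 303
Selection 6: 303 + 131 = 434
Selection 7: 434 + 131 = 565
Selection 8: 565 + 131 = 696
Selection 9: 696 + 131 = 827
Selection 10: 827 + 131 = 958
Selection 11: 958 + 131 = 1089
Selection 12: 1089 + 131 = 1220
Selection 13: 1220 + 131 = 1351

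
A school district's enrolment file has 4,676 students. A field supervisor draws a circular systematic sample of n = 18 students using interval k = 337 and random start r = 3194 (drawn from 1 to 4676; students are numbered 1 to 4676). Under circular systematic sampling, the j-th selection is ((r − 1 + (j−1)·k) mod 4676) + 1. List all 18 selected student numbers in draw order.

3194, 3531, 3868, 4205, 4542, 203, 540, 877, 1214, 1551, 1888, 2225, 2562, 2899, 3236, 3573, 3910, 4247

Selection 1: 3194
Selection 2: 3194 + 337 = 3531
Selection 3: 3531 + 337 = 3868
Selection 4: 3868 + 337 = 4205
Selection 5: 4205 + 337 = 4542
Selection 6: 4542 + 337 = 4879 → 4879 − 4676 = 203
Selection 7: 203 + 337 = 540
Selection 8: 540 + 337 = 877
Selection 9: 877 + 337 = 1214
Selection 10: 1214 + 337 = 1551
Selection 11: 1551 + 337 = 1888
Selection 12: 1888 + 337 = 2225
Selection 13: 2225 + 337 = 2562
Selection 14: 2562 + 337 = 2899
Selection 15: 2899 + 337 = 3236
Selection 16: 3236 + 337 = 3573
Selection 17: 3573 + 337 = 3910
Selection 18: 3910 + 337 = 4247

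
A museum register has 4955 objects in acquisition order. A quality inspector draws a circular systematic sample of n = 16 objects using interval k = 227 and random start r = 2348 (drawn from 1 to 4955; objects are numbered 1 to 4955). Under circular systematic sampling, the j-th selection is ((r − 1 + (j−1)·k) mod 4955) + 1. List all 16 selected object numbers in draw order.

2348, 2575, 2802, 3029, 3256, 3483, 3710, 3937, 4164, 4391, 4618, 4845, 117, 344, 571, 798

Selection 1: 2348
Selection 2: 2348 + 227 = 2575
Selection 3: 2575 + 227 = 2802
Selection 4: 2802 + 227 = 3029
Selection 5: 3029 + 227 = 3256
Selection 6: 3256 + 227 = 3483
Selection 7: 3483 + 227 = 3710
Selection 8: 3710 + 227 = 3937
Selection 9: 3937 + 227 = 4164
Selection 10: 4164 + 227 = 4391
Selection 11: 4391 + 227 = 4618
Selection 12: 4618 + 227 = 4845
Selection 13: 4845 + 227 = 5072 → 5072 − 4955 = 117
Selection 14: 117 + 227 = 344
Selection 15: 344 + 227 = 571
Selection 16: 571 + 227 = 798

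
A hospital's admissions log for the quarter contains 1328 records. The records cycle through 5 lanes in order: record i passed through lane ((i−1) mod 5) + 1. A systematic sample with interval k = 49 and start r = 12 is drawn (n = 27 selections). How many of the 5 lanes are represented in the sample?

Consecutive selections differ by k = 49, so their lane numbers differ by 49 mod 5 = 4.
gcd(49, 5) = 1, so the sample visits 5/1 = 5 distinct residues mod 5.
Start 12 is lane 2; the lanes hit are 1, 2, 3, 4, 5.

5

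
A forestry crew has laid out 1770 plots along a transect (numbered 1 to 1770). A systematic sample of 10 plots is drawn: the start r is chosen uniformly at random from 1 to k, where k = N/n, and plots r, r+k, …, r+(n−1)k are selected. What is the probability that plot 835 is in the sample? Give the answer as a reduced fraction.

1/177

k = 1770/10 = 177.
Plot 835 is selected iff r ≡ 835 (mod 177); exactly one such r in {1,…,177}.
Inclusion probability = 1/177.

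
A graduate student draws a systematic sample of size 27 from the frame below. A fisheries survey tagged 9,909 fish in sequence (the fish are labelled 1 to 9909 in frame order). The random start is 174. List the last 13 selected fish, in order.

k = N/n = 9909/27 = 367
15th selection = 174 + 14×367 = 5312
16th: 5312 + 367 = 5679
17th: 5679 + 367 = 6046
18th: 6046 + 367 = 6413
19th: 6413 + 367 = 6780
20th: 6780 + 367 = 7147
21st: 7147 + 367 = 7514
22nd: 7514 + 367 = 7881
23rd: 7881 + 367 = 8248
24th: 8248 + 367 = 8615
25th: 8615 + 367 = 8982
26th: 8982 + 367 = 9349
27th: 9349 + 367 = 9716

5312, 5679, 6046, 6413, 6780, 7147, 7514, 7881, 8248, 8615, 8982, 9349, 9716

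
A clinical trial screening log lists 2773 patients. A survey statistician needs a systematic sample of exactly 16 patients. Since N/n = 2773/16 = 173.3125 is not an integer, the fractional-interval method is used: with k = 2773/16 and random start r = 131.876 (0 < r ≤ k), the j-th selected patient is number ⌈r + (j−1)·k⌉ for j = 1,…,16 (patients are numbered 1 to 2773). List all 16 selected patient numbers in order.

132, 306, 479, 652, 826, 999, 1172, 1346, 1519, 1692, 1866, 2039, 2212, 2385, 2559, 2732

j=1: r + 0k = 131.876 → ⌈·⌉ = 132
j=2: r + 1k = 305.1885 → ⌈·⌉ = 306
j=3: r + 2k = 478.501 → ⌈·⌉ = 479
j=4: r + 3k = 651.8135 → ⌈·⌉ = 652
j=5: r + 4k = 825.126 → ⌈·⌉ = 826
j=6: r + 5k = 998.4385 → ⌈·⌉ = 999
j=7: r + 6k = 1171.751 → ⌈·⌉ = 1172
j=8: r + 7k = 1345.0635 → ⌈·⌉ = 1346
j=9: r + 8k = 1518.376 → ⌈·⌉ = 1519
j=10: r + 9k = 1691.6885 → ⌈·⌉ = 1692
j=11: r + 10k = 1865.001 → ⌈·⌉ = 1866
j=12: r + 11k = 2038.3135 → ⌈·⌉ = 2039
j=13: r + 12k = 2211.626 → ⌈·⌉ = 2212
j=14: r + 13k = 2384.9385 → ⌈·⌉ = 2385
j=15: r + 14k = 2558.251 → ⌈·⌉ = 2559
j=16: r + 15k = 2731.5635 → ⌈·⌉ = 2732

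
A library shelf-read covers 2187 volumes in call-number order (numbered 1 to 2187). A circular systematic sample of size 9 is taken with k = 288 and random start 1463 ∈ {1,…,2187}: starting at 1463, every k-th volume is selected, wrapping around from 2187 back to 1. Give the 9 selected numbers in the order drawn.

1463, 1751, 2039, 140, 428, 716, 1004, 1292, 1580

Selection 1: 1463
Selection 2: 1463 + 288 = 1751
Selection 3: 1751 + 288 = 2039
Selection 4: 2039 + 288 = 2327 → 2327 − 2187 = 140
Selection 5: 140 + 288 = 428
Selection 6: 428 + 288 = 716
Selection 7: 716 + 288 = 1004
Selection 8: 1004 + 288 = 1292
Selection 9: 1292 + 288 = 1580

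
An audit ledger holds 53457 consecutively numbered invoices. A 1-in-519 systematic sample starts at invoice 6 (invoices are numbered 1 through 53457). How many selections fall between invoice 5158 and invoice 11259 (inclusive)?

k = 519
First selection ≥ 5158: 6 + ⌈(5158−6)/519⌉·519 = 6 + 10×519 = 5196
Last selection ≤ 11259: 6 + ⌊(11259−6)/519⌋·519 = 6 + 21×519 = 10905
Count = 21 − 10 + 1 = 12

12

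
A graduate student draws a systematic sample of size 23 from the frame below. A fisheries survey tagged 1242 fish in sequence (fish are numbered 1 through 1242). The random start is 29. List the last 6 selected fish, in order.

k = N/n = 1242/23 = 54
18th selection = 29 + 17×54 = 947
19th: 947 + 54 = 1001
20th: 1001 + 54 = 1055
21st: 1055 + 54 = 1109
22nd: 1109 + 54 = 1163
23rd: 1163 + 54 = 1217

947, 1001, 1055, 1109, 1163, 1217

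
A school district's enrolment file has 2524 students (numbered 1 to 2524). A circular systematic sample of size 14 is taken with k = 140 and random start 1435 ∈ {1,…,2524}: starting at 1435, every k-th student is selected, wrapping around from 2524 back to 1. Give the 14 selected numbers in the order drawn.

Selection 1: 1435
Selection 2: 1435 + 140 = 1575
Selection 3: 1575 + 140 = 1715
Selection 4: 1715 + 140 = 1855
Selection 5: 1855 + 140 = 1995
Selection 6: 1995 + 140 = 2135
Selection 7: 2135 + 140 = 2275
Selection 8: 2275 + 140 = 2415
Selection 9: 2415 + 140 = 2555 → 2555 − 2524 = 31
Selection 10: 31 + 140 = 171
Selection 11: 171 + 140 = 311
Selection 12: 311 + 140 = 451
Selection 13: 451 + 140 = 591
Selection 14: 591 + 140 = 731

1435, 1575, 1715, 1855, 1995, 2135, 2275, 2415, 31, 171, 311, 451, 591, 731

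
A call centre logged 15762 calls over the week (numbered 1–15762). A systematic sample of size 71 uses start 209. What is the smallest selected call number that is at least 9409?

9533

k = 15762/71 = 222
Steps past start: ⌈(9409 − 209)/222⌉ = ⌈9200/222⌉ = 42
Selected call: 209 + 42×222 = 9533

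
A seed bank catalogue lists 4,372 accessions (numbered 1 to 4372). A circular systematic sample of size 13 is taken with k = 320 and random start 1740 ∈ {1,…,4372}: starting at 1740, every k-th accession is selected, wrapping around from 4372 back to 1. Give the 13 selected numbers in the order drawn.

1740, 2060, 2380, 2700, 3020, 3340, 3660, 3980, 4300, 248, 568, 888, 1208

Selection 1: 1740
Selection 2: 1740 + 320 = 2060
Selection 3: 2060 + 320 = 2380
Selection 4: 2380 + 320 = 2700
Selection 5: 2700 + 320 = 3020
Selection 6: 3020 + 320 = 3340
Selection 7: 3340 + 320 = 3660
Selection 8: 3660 + 320 = 3980
Selection 9: 3980 + 320 = 4300
Selection 10: 4300 + 320 = 4620 → 4620 − 4372 = 248
Selection 11: 248 + 320 = 568
Selection 12: 568 + 320 = 888
Selection 13: 888 + 320 = 1208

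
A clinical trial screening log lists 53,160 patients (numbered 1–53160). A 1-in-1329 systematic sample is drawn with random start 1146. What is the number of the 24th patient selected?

31713

k = 1329
24th selection = r + (24−1)·k = 1146 + 23×1329 = 1146 + 30567 = 31713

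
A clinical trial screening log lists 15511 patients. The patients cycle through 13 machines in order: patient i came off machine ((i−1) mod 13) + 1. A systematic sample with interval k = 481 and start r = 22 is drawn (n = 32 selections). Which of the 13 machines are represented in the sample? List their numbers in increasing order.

Consecutive selections differ by k = 481, so their machine numbers differ by 481 mod 13 = 0.
gcd(481, 13) = 13, so the sample visits 13/13 = 1 distinct residues mod 13.
Start 22 is machine 9; the machines hit are 9.

9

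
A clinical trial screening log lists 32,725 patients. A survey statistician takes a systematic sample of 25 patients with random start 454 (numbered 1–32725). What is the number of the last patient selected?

k = 32725/25 = 1309
25th selection = r + (25−1)·k = 454 + 24×1309 = 454 + 31416 = 31870

31870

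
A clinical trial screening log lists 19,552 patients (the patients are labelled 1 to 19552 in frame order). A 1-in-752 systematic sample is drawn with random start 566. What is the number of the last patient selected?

k = 752
26th selection = r + (26−1)·k = 566 + 25×752 = 566 + 18800 = 19366

19366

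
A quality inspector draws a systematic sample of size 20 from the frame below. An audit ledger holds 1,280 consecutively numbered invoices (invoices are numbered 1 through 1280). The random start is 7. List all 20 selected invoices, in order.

k = N/n = 1280/20 = 64
invoice 1: 7
invoice 2: 7 + 64 = 71
invoice 3: 71 + 64 = 135
invoice 4: 135 + 64 = 199
invoice 5: 199 + 64 = 263
invoice 6: 263 + 64 = 327
invoice 7: 327 + 64 = 391
invoice 8: 391 + 64 = 455
invoice 9: 455 + 64 = 519
invoice 10: 519 + 64 = 583
invoice 11: 583 + 64 = 647
invoice 12: 647 + 64 = 711
invoice 13: 711 + 64 = 775
invoice 14: 775 + 64 = 839
invoice 15: 839 + 64 = 903
invoice 16: 903 + 64 = 967
invoice 17: 967 + 64 = 1031
invoice 18: 1031 + 64 = 1095
invoice 19: 1095 + 64 = 1159
invoice 20: 1159 + 64 = 1223

7, 71, 135, 199, 263, 327, 391, 455, 519, 583, 647, 711, 775, 839, 903, 967, 1031, 1095, 1159, 1223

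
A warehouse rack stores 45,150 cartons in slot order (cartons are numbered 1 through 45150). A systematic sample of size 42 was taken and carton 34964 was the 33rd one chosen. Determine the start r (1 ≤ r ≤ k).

564

k = 45150/42 = 1075
r = 34964 − (33−1)×1075 = 34964 − 34400 = 564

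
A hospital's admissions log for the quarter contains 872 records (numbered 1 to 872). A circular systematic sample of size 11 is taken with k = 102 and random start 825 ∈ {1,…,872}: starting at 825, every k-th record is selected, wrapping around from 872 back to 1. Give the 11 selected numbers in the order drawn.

825, 55, 157, 259, 361, 463, 565, 667, 769, 871, 101

Selection 1: 825
Selection 2: 825 + 102 = 927 → 927 − 872 = 55
Selection 3: 55 + 102 = 157
Selection 4: 157 + 102 = 259
Selection 5: 259 + 102 = 361
Selection 6: 361 + 102 = 463
Selection 7: 463 + 102 = 565
Selection 8: 565 + 102 = 667
Selection 9: 667 + 102 = 769
Selection 10: 769 + 102 = 871
Selection 11: 871 + 102 = 973 → 973 − 872 = 101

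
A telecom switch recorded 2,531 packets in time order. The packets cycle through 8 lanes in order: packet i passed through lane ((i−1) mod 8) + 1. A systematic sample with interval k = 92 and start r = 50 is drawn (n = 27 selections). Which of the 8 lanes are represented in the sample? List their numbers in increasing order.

Consecutive selections differ by k = 92, so their lane numbers differ by 92 mod 8 = 4.
gcd(92, 8) = 4, so the sample visits 8/4 = 2 distinct residues mod 8.
Start 50 is lane 2; the lanes hit are 2, 6.

2, 6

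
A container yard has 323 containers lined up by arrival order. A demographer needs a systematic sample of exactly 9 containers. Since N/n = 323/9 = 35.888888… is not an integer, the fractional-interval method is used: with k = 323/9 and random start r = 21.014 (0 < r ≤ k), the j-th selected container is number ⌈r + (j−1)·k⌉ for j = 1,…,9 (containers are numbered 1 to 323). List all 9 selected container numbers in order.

j=1: r + 0k = 21.014 → ⌈·⌉ = 22
j=2: r + 1k = 56.902888… → ⌈·⌉ = 57
j=3: r + 2k = 92.791777… → ⌈·⌉ = 93
j=4: r + 3k = 128.680666… → ⌈·⌉ = 129
j=5: r + 4k = 164.569555… → ⌈·⌉ = 165
j=6: r + 5k = 200.458444… → ⌈·⌉ = 201
j=7: r + 6k = 236.347333… → ⌈·⌉ = 237
j=8: r + 7k = 272.236222… → ⌈·⌉ = 273
j=9: r + 8k = 308.125111… → ⌈·⌉ = 309

22, 57, 93, 129, 165, 201, 237, 273, 309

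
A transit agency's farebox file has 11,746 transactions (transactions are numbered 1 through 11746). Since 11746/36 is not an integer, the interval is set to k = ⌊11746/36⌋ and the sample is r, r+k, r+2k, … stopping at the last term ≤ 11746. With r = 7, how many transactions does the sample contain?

k = ⌊11746/36⌋ = 326
Achieved size = ⌊(11746 − 7)/326⌋ + 1 = ⌊11739/326⌋ + 1 = 36 + 1 = 37
(last selection: 7 + 36×326 = 11743 ≤ 11746; next would be 12069 > 11746)

37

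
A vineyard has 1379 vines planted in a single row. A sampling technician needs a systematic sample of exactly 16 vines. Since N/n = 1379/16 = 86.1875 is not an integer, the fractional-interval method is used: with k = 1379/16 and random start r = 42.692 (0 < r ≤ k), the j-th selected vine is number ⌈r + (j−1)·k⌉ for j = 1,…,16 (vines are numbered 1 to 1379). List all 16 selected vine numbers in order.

43, 129, 216, 302, 388, 474, 560, 647, 733, 819, 905, 991, 1077, 1164, 1250, 1336

j=1: r + 0k = 42.692 → ⌈·⌉ = 43
j=2: r + 1k = 128.8795 → ⌈·⌉ = 129
j=3: r + 2k = 215.067 → ⌈·⌉ = 216
j=4: r + 3k = 301.2545 → ⌈·⌉ = 302
j=5: r + 4k = 387.442 → ⌈·⌉ = 388
j=6: r + 5k = 473.6295 → ⌈·⌉ = 474
j=7: r + 6k = 559.817 → ⌈·⌉ = 560
j=8: r + 7k = 646.0045 → ⌈·⌉ = 647
j=9: r + 8k = 732.192 → ⌈·⌉ = 733
j=10: r + 9k = 818.3795 → ⌈·⌉ = 819
j=11: r + 10k = 904.567 → ⌈·⌉ = 905
j=12: r + 11k = 990.7545 → ⌈·⌉ = 991
j=13: r + 12k = 1076.942 → ⌈·⌉ = 1077
j=14: r + 13k = 1163.1295 → ⌈·⌉ = 1164
j=15: r + 14k = 1249.317 → ⌈·⌉ = 1250
j=16: r + 15k = 1335.5045 → ⌈·⌉ = 1336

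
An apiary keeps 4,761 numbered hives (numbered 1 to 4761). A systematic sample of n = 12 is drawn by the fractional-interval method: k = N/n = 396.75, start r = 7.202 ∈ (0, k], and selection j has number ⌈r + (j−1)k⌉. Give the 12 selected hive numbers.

j=1: r + 0k = 7.202 → ⌈·⌉ = 8
j=2: r + 1k = 403.952 → ⌈·⌉ = 404
j=3: r + 2k = 800.702 → ⌈·⌉ = 801
j=4: r + 3k = 1197.452 → ⌈·⌉ = 1198
j=5: r + 4k = 1594.202 → ⌈·⌉ = 1595
j=6: r + 5k = 1990.952 → ⌈·⌉ = 1991
j=7: r + 6k = 2387.702 → ⌈·⌉ = 2388
j=8: r + 7k = 2784.452 → ⌈·⌉ = 2785
j=9: r + 8k = 3181.202 → ⌈·⌉ = 3182
j=10: r + 9k = 3577.952 → ⌈·⌉ = 3578
j=11: r + 10k = 3974.702 → ⌈·⌉ = 3975
j=12: r + 11k = 4371.452 → ⌈·⌉ = 4372

8, 404, 801, 1198, 1595, 1991, 2388, 2785, 3182, 3578, 3975, 4372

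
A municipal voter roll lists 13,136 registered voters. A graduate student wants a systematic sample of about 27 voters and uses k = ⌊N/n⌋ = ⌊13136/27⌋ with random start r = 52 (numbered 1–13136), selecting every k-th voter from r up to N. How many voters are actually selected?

27

k = ⌊13136/27⌋ = 486
Achieved size = ⌊(13136 − 52)/486⌋ + 1 = ⌊13084/486⌋ + 1 = 26 + 1 = 27
(last selection: 52 + 26×486 = 12688 ≤ 13136; next would be 13174 > 13136)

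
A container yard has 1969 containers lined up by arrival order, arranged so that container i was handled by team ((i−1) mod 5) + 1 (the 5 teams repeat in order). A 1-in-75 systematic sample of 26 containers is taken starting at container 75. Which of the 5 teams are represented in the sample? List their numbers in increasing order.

5

Consecutive selections differ by k = 75, so their team numbers differ by 75 mod 5 = 0.
gcd(75, 5) = 5, so the sample visits 5/5 = 1 distinct residues mod 5.
Start 75 is team 5; the teams hit are 5.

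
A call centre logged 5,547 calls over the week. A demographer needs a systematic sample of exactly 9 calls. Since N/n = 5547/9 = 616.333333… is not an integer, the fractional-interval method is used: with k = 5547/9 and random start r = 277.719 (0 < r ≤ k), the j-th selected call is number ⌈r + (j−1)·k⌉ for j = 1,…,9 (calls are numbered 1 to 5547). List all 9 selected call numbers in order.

278, 895, 1511, 2127, 2744, 3360, 3976, 4593, 5209

j=1: r + 0k = 277.719 → ⌈·⌉ = 278
j=2: r + 1k = 894.052333… → ⌈·⌉ = 895
j=3: r + 2k = 1510.385666… → ⌈·⌉ = 1511
j=4: r + 3k = 2126.719 → ⌈·⌉ = 2127
j=5: r + 4k = 2743.052333… → ⌈·⌉ = 2744
j=6: r + 5k = 3359.385666… → ⌈·⌉ = 3360
j=7: r + 6k = 3975.719 → ⌈·⌉ = 3976
j=8: r + 7k = 4592.052333… → ⌈·⌉ = 4593
j=9: r + 8k = 5208.385666… → ⌈·⌉ = 5209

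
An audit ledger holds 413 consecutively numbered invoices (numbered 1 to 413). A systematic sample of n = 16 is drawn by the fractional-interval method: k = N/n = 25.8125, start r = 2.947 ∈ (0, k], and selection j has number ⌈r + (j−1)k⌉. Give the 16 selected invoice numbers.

j=1: r + 0k = 2.947 → ⌈·⌉ = 3
j=2: r + 1k = 28.7595 → ⌈·⌉ = 29
j=3: r + 2k = 54.572 → ⌈·⌉ = 55
j=4: r + 3k = 80.3845 → ⌈·⌉ = 81
j=5: r + 4k = 106.197 → ⌈·⌉ = 107
j=6: r + 5k = 132.0095 → ⌈·⌉ = 133
j=7: r + 6k = 157.822 → ⌈·⌉ = 158
j=8: r + 7k = 183.6345 → ⌈·⌉ = 184
j=9: r + 8k = 209.447 → ⌈·⌉ = 210
j=10: r + 9k = 235.2595 → ⌈·⌉ = 236
j=11: r + 10k = 261.072 → ⌈·⌉ = 262
j=12: r + 11k = 286.8845 → ⌈·⌉ = 287
j=13: r + 12k = 312.697 → ⌈·⌉ = 313
j=14: r + 13k = 338.5095 → ⌈·⌉ = 339
j=15: r + 14k = 364.322 → ⌈·⌉ = 365
j=16: r + 15k = 390.1345 → ⌈·⌉ = 391

3, 29, 55, 81, 107, 133, 158, 184, 210, 236, 262, 287, 313, 339, 365, 391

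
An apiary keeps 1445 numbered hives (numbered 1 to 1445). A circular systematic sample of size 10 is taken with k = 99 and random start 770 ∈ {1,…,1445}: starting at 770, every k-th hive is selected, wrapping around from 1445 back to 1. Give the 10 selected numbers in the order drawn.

Selection 1: 770
Selection 2: 770 + 99 = 869
Selection 3: 869 + 99 = 968
Selection 4: 968 + 99 = 1067
Selection 5: 1067 + 99 = 1166
Selection 6: 1166 + 99 = 1265
Selection 7: 1265 + 99 = 1364
Selection 8: 1364 + 99 = 1463 → 1463 − 1445 = 18
Selection 9: 18 + 99 = 117
Selection 10: 117 + 99 = 216

770, 869, 968, 1067, 1166, 1265, 1364, 18, 117, 216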